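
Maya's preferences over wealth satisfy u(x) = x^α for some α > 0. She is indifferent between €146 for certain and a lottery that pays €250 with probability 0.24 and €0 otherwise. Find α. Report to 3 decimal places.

α ≈ 2.653

EU(lottery) = 0.24·250^α + 0.76·0 = 0.24·250^α.
Equating: 146^α = 0.24·250^α, i.e. 0.5840^α = 0.24.
α = ln(0.24) / ln(146/250) = -1.427116/-0.537854 ≈ 2.653.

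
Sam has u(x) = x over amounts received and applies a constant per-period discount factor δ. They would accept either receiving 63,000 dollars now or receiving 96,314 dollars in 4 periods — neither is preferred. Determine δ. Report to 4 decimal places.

δ ≈ 0.8993

Indifference means u(63000) = δ^4 · u(96314), so δ^4 = u(63000)/u(96314).
With u(x) = x: δ^4 = 63000/96314 = 0.65411.
Hence δ = (0.65411)^(1/4) = 0.899317.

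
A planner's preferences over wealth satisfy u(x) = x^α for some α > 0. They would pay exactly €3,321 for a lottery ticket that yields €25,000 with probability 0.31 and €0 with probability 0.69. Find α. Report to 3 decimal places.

α ≈ 0.580

Since u(0) = 0, the lottery's EU is 0.31·25000^α.
Indifference: 3321^α = 0.31·25000^α, so (3321/25000)^α = 0.31.
Take logs: α = ln 0.31 / ln(3321/25000) ≈ 0.58019.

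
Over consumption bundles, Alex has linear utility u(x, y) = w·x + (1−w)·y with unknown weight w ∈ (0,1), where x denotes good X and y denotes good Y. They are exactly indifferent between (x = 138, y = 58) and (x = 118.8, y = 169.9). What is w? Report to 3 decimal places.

Indifference: w·138 + (1−w)·58 = w·118.8 + (1−w)·169.9.
w·(138−118.8) = (1−w)·(169.9−58), i.e. w·19.2 = (1−w)·111.9.
The marginal rate of substitution is 111.9/19.2, so w = 111.9/(19.2+111.9) = 0.854.

w = 0.854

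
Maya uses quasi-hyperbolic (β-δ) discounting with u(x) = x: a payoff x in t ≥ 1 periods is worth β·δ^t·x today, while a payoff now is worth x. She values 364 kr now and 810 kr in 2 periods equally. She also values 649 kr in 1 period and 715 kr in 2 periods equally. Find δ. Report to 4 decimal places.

From the later pair, β·δ^1·649 = β·δ^2·715; dividing through, δ = 649/715 = 0.90769.

δ ≈ 0.9077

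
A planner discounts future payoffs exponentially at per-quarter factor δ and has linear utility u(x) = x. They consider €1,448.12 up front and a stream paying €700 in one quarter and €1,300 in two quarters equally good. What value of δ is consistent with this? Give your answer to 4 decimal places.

δ ≈ 0.8200

The stream is worth 700δ + 1300δ² today, so 700δ + 1300δ² = 1448.12.
Rearranged: 1300δ² + 700δ − 1448.12 = 0.
By the quadratic formula (taking the positive root), δ = (−700 + √8020224.00) / 2600 ≈ 0.8200.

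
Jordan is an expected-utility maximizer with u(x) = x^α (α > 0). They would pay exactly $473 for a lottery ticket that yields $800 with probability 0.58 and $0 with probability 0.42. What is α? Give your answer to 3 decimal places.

α ≈ 1.037

EU(lottery) = 0.58·800^α + 0.42·0 = 0.58·800^α.
Indifference: 473^α = 0.58·800^α, so (473/800)^α = 0.58.
Take logs: α = ln 0.58 / ln(473/800) ≈ 1.03656.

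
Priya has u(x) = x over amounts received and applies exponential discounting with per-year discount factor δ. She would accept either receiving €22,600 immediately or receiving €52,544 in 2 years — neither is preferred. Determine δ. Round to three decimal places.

δ ≈ 0.656

Indifference means u(22600) = δ^2 · u(52544), so δ^2 = u(22600)/u(52544).
With u(x) = x: δ^2 = 22600/52544 = 0.43012.
Hence δ = (0.43012)^(1/2) = 0.65583.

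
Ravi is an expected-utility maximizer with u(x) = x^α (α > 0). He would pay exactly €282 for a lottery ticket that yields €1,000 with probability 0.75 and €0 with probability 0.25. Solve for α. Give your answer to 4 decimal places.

α ≈ 0.2273

Since u(0) = 0, the lottery's EU is 0.75·1000^α.
Setting u(282) equal to that: 282^α = 0.75·1000^α ⇒ (282/1000)^α = 0.75.
Taking logs: α·ln(282/1000) = ln(0.75), so α = -0.2876821 / -1.2658482 ≈ 0.2273.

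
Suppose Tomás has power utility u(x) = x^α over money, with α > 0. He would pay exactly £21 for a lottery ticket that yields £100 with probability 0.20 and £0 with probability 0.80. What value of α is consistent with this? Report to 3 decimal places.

α ≈ 1.031

The lottery's expected utility is 0.20·u(100) + 0.80·u(0) = 0.20·100^α (since u(0) = 0 for α > 0).
Indifference: 21^α = 0.20·100^α, so (21/100)^α = 0.20.
Taking logs: α·ln(21/100) = ln(0.20), so α = -1.609438 / -1.560648 ≈ 1.031.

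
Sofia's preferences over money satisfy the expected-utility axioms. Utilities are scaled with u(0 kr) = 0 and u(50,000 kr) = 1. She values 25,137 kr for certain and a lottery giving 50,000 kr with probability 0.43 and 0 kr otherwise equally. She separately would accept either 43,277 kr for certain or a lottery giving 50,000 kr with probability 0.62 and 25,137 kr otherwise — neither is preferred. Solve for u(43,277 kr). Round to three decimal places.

From the first indifference, u(25,137 kr) = 0.43·u(50,000 kr) + 0.57·u(0 kr) = 0.43·1 + 0.57·0 = 0.43.
Then u(43,277 kr) = 0.62·u(50,000 kr) + 0.38·u(25,137 kr) = 0.62·1.00 + 0.38·0.43 = 0.7834.

0.783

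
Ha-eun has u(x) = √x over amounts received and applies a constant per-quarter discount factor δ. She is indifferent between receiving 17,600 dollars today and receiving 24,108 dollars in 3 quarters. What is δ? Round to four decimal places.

δ ≈ 0.9489

Indifference means u(17600) = δ^3 · u(24108), so δ^3 = u(17600)/u(24108).
Since u(x) = √x, δ^3 = √(17600/24108) = 0.85443.
So δ = 0.85443^(1/3) ≈ 0.9489.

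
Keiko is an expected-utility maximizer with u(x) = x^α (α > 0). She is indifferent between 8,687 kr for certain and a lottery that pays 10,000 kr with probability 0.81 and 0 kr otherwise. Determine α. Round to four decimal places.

α ≈ 1.4971

Since u(0) = 0, the lottery's EU is 0.81·10000^α.
Equating: 8687^α = 0.81·10000^α, i.e. 0.8687^α = 0.81.
Taking logs: α·ln(8687/10000) = ln(0.81), so α = -0.2107210 / -0.1407574 ≈ 1.4971.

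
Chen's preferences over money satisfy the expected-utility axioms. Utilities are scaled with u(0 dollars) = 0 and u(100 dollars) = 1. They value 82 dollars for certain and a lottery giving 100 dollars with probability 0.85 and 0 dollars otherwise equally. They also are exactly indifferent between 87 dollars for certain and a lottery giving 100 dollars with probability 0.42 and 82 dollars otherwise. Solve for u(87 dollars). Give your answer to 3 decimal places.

First, u(82 dollars) = 0.85·u(100 dollars) + 0.15·u(0 dollars) = 0.85.
Chaining: u(87 dollars) = 0.42·1.00 + 0.58·0.85 = 0.9130.

0.913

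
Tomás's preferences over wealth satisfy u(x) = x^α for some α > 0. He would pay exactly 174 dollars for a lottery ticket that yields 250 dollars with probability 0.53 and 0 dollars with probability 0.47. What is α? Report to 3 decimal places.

Since u(0) = 0, the lottery's EU is 0.53·250^α.
Setting u(174) equal to that: 174^α = 0.53·250^α ⇒ (174/250)^α = 0.53.
α = ln(0.53) / ln(174/250) = -0.634878/-0.362406 ≈ 1.752.

α ≈ 1.752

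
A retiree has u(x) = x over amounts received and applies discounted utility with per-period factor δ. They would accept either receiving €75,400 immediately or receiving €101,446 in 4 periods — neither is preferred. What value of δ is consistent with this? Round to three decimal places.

Equating discounted utilities: u(75400) = δ^4·u(101446) ⇒ δ^4 = u(75400)/u(101446).
With u(x) = x: δ^4 = 75400/101446 = 0.74325.
So δ = 0.74325^(1/4) ≈ 0.929.

δ ≈ 0.929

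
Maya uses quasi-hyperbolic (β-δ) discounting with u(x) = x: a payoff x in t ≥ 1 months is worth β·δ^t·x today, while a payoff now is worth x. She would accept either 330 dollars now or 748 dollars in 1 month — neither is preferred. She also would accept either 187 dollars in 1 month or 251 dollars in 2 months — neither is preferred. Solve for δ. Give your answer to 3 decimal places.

δ ≈ 0.745

From the later pair, β·δ^1·187 = β·δ^2·251; dividing through, δ = 187/251 = 0.74502.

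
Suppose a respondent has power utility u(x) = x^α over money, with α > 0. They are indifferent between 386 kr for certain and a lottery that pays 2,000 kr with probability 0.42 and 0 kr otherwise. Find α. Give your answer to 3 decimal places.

EU(lottery) = 0.42·2000^α + 0.58·0 = 0.42·2000^α.
Equating: 386^α = 0.42·2000^α, i.e. 0.1930^α = 0.42.
Taking logs: α·ln(386/2000) = ln(0.42), so α = -0.867501 / -1.645065 ≈ 0.527.

α ≈ 0.527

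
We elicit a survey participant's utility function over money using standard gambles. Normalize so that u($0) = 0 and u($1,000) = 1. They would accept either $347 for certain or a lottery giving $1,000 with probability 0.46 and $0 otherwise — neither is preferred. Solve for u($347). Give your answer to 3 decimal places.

u($347) equals the lottery's expected utility: 0.46·1 + 0.54·0 = 0.46.

0.460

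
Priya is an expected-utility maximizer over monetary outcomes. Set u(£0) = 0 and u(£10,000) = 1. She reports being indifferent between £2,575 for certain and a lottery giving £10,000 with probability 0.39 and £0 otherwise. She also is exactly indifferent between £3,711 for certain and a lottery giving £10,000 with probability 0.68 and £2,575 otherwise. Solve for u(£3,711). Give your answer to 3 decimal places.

0.805

From the first indifference, u(£2,575) = 0.39·u(£10,000) + 0.61·u(£0) = 0.39·1 + 0.61·0 = 0.39.
Then u(£3,711) = 0.68·u(£10,000) + 0.32·u(£2,575) = 0.68·1.00 + 0.32·0.39 = 0.8048.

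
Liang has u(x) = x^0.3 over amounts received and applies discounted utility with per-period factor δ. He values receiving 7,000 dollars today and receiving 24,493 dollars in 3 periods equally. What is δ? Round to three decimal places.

δ ≈ 0.882

Indifference means u(7000) = δ^3 · u(24493), so δ^3 = u(7000)/u(24493).
With u(x) = x^0.3: δ^3 = 7000^0.3/24493^0.3 = (7000/24493)^0.3 = 0.68678.
So δ = 0.68678^(1/3) ≈ 0.882.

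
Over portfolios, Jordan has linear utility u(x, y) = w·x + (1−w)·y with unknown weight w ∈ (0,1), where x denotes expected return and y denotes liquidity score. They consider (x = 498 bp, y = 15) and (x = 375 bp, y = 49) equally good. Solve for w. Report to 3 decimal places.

Equating utilities: w·498 + (1−w)·15 = w·375 + (1−w)·49.
w·(498−375) = (1−w)·(49−15), i.e. w·123 = (1−w)·34.
So w/(1−w) = 34/123 = 0.2764, giving w = 34/(123+34) = 0.217.

w = 0.217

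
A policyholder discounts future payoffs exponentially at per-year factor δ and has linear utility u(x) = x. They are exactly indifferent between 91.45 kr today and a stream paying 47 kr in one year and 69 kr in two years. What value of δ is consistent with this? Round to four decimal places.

Equating present values: 91.45 = 47δ + 69δ².
Rearranged: 69δ² + 47δ − 91.45 = 0.
The positive root is δ = [−47 + √(47² + 4·69·91.45)] / (2·69) = (−47 + 165.678)/138 ≈ 0.8600.

δ ≈ 0.8600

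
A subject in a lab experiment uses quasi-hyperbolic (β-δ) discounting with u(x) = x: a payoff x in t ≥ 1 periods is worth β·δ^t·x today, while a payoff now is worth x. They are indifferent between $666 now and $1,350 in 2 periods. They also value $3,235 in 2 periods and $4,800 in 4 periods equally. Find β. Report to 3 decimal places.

β ≈ 0.732

The second indifference involves only future payoffs, so β cancels: β·δ^2·3235 = β·δ^4·4800, giving δ^2 = 3235/4800 = 0.67396, so δ = 0.82095.
The first indifference: 666 = β·δ^2·1350, so β = 666/(δ^2·1350) = 666/(0.67396·1350) ≈ 0.732.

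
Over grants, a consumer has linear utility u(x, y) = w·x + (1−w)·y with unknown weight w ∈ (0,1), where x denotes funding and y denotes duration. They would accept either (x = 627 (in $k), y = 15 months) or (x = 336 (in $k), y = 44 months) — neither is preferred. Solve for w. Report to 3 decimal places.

u(627,15) = u(336,44) means w·627 + (1−w)·15 = w·336 + (1−w)·44.
w·(627−336) = (1−w)·(44−15), i.e. w·291 = (1−w)·29.
Hence w = 29/(291+29) = 29/320 = 0.091.

w = 0.091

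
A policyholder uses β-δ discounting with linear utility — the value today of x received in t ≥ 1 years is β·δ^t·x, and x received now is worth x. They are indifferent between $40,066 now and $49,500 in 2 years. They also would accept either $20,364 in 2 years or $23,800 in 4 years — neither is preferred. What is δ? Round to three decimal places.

δ ≈ 0.925

The second indifference involves only future payoffs, so β cancels: β·δ^2·20364 = β·δ^4·23800, giving δ^2 = 20364/23800 = 0.85563, so δ = 0.92500.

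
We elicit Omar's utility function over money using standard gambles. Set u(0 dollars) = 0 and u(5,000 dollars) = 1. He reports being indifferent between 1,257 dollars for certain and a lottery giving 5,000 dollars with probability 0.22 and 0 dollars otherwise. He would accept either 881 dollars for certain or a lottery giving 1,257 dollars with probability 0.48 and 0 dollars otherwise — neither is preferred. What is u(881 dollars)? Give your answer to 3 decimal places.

0.106

The first gamble pins u(1,257 dollars): it must equal 0.22·1 + 0.78·0 = 0.22.
Chaining: u(881 dollars) = 0.48·0.22 + 0.52·0.00 = 0.1056.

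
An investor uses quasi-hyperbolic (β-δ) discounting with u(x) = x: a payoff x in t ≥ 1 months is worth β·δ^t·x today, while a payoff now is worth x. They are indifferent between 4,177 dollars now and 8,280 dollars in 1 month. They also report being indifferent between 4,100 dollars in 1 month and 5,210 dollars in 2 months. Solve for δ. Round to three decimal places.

δ ≈ 0.787

From the later pair, β·δ^1·4100 = β·δ^2·5210; dividing through, δ = 4100/5210 = 0.78695.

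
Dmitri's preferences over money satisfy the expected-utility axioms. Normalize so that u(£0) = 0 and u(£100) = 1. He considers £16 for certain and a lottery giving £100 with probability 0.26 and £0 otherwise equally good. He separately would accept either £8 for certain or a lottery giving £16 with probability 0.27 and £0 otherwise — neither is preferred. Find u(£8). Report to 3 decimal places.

0.070

First, u(£16) = 0.26·u(£100) + 0.74·u(£0) = 0.26.
Then u(£8) = 0.27·u(£16) + 0.73·u(£0) = 0.27·0.26 + 0.73·0.00 = 0.0702.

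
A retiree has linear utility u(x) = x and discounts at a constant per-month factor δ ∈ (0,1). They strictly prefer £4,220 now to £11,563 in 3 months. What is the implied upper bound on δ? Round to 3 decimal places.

Comparing present values: 4220 > δ^3·11563.
Dividing by 11563: δ^3 < 0.36496. Both sides are positive, so the cube root keeps the direction.
δ < 0.36496^(1/3) = 0.715.

δ < 0.715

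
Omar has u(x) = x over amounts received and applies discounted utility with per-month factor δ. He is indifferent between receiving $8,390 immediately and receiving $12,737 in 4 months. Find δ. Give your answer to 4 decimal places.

Equating discounted utilities: u(8390) = δ^4·u(12737) ⇒ δ^4 = u(8390)/u(12737).
With u(x) = x: δ^4 = 8390/12737 = 0.65871.
Taking the 4th root: δ = 0.65871^(1/4) ≈ 0.9009.

δ ≈ 0.9009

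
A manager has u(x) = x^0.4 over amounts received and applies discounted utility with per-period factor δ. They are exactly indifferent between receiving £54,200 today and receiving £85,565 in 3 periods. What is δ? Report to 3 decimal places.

Indifference means u(54200) = δ^3 · u(85565), so δ^3 = u(54200)/u(85565).
Since u(x) = x^0.4, δ^3 = (54200/85565)^0.4 = 0.63344^0.4 = 0.83307.
So δ = 0.83307^(1/3) ≈ 0.941.

δ ≈ 0.941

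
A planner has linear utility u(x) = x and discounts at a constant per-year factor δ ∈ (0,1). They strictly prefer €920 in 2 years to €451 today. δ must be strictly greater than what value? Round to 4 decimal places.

The preference means 451 < δ^2·920.
Dividing by 920: δ^2 > 0.49022. Both sides are positive, so the square root keeps the direction.
δ > (451/920)^(1/2) ≈ 0.7002.

δ > 0.7002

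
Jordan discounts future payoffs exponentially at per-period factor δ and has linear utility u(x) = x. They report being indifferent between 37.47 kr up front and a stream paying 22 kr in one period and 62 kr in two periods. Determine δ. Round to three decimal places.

Equating present values: 37.47 = 22δ + 62δ².
Rearranged: 62δ² + 22δ − 37.47 = 0.
The positive root is δ = [−22 + √(22² + 4·62·37.47)] / (2·62) = (−22 + 98.876)/124 ≈ 0.620.

δ ≈ 0.620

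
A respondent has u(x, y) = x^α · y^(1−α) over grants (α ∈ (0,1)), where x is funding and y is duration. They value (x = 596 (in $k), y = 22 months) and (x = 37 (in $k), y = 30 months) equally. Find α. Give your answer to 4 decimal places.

α ≈ 0.1004

The Cobb–Douglas utilities coincide, so 596^α·22^(1−α) = 37^α·30^(1−α).
Rearrange to (596/37)^α = (30/22)^(1−α) and take logs: α·2.7793228 = (1−α)·0.3101549.
With A = 2.7793228 and B = 0.3101549: α·A = (1−α)·B, so α = B/(A+B) = 0.3101549/3.0894777 ≈ 0.1004.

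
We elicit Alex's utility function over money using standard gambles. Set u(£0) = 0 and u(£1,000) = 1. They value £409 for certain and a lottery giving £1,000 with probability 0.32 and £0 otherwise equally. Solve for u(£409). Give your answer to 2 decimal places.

0.32

The indifference gives u(£409) = 0.32·u(£1,000) + 0.68·u(£0) = 0.32·1 + 0.68·0 = 0.32.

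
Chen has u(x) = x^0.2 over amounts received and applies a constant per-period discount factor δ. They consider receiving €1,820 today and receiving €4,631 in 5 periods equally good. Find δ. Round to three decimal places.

δ ≈ 0.963

Indifference means u(1820) = δ^5 · u(4631), so δ^5 = u(1820)/u(4631).
With u(x) = x^0.2: δ^5 = 1820^0.2/4631^0.2 = (1820/4631)^0.2 = 0.82962.
Taking the 5th root: δ = 0.82962^(1/5) ≈ 0.963.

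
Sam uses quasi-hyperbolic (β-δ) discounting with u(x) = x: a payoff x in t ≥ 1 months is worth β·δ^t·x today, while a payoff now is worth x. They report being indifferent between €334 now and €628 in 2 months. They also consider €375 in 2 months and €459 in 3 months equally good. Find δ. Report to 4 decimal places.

δ ≈ 0.8170

Both payoffs in the second observation are in the future, so β drops out: δ^2·375 = δ^3·459 ⇒ δ = 375/459 = 0.81699.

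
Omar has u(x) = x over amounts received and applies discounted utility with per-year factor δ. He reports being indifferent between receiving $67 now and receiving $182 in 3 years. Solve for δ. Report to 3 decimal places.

δ ≈ 0.717

Indifference means u(67) = δ^3 · u(182), so δ^3 = u(67)/u(182).
With u(x) = x: δ^3 = 67/182 = 0.36813.
So δ = 0.36813^(1/3) ≈ 0.717.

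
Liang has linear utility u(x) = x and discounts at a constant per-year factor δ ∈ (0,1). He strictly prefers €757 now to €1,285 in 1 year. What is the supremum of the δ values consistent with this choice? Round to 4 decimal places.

The preference means 757 > δ·1285.
Dividing through by 1285 gives δ < 0.58911.

δ < 0.5891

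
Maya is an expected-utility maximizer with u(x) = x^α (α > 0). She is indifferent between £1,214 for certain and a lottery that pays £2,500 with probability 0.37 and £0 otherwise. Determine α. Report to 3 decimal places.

Since u(0) = 0, the lottery's EU is 0.37·2500^α.
Setting u(1214) equal to that: 1214^α = 0.37·2500^α ⇒ (1214/2500)^α = 0.37.
Taking logs: α·ln(1214/2500) = ln(0.37), so α = -0.994252 / -0.722370 ≈ 1.376.

α ≈ 1.376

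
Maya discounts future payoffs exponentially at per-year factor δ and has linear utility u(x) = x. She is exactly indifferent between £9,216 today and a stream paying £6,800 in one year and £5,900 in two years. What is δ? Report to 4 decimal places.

δ ≈ 0.8000

Present value of the stream is 6800·δ + 5900·δ². Indifference gives 6800δ + 5900δ² = 9216.
So 5900δ² + 6800δ − 9216 = 0.
The positive root is δ = [−6800 + √(6800² + 4·5900·9216)] / (2·5900) = (−6800 + 16240.000)/11800 ≈ 0.8000.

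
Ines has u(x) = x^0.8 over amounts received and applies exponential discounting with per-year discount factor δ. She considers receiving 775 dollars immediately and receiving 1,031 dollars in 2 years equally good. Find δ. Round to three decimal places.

Indifference means u(775) = δ^2 · u(1031), so δ^2 = u(775)/u(1031).
With u(x) = x^0.8: δ^2 = 775^0.8/1031^0.8 = (775/1031)^0.8 = 0.79586.
Taking the square root: δ = 0.79586^(1/2) ≈ 0.892.

δ ≈ 0.892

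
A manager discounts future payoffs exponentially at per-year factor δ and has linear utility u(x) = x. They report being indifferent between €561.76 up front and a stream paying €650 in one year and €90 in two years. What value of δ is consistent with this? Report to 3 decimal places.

δ ≈ 0.780

Present value of the stream is 650·δ + 90·δ². Indifference gives 650δ + 90δ² = 561.76.
Rearranged: 90δ² + 650δ − 561.76 = 0.
The positive root is δ = [−650 + √(650² + 4·90·561.76)] / (2·90) = (−650 + 790.401)/180 ≈ 0.780.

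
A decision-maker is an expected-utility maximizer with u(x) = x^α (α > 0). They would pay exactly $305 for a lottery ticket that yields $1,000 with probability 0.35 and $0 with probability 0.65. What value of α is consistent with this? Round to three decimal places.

The lottery's expected utility is 0.35·u(1000) + 0.65·u(0) = 0.35·1000^α (since u(0) = 0 for α > 0).
Indifference: 305^α = 0.35·1000^α, so (305/1000)^α = 0.35.
α = ln(0.35) / ln(305/1000) = -1.049822/-1.187444 ≈ 0.884.

α ≈ 0.884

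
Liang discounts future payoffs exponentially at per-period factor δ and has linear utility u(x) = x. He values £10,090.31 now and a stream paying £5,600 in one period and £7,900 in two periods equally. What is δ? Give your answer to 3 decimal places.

The stream is worth 5600δ + 7900δ² today, so 5600δ + 7900δ² = 10090.31.
Rearranged: 7900δ² + 5600δ − 10090.31 = 0.
By the quadratic formula (taking the positive root), δ = (−5600 + √350213796.00) / 15800 ≈ 0.830.

δ ≈ 0.830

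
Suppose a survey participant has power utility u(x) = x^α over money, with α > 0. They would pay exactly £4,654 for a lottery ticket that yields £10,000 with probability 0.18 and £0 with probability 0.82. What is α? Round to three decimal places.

EU(lottery) = 0.18·10000^α + 0.82·0 = 0.18·10000^α.
Equating: 4654^α = 0.18·10000^α, i.e. 0.4654^α = 0.18.
Take logs: α = ln 0.18 / ln(4654/10000) ≈ 2.24198.

α ≈ 2.242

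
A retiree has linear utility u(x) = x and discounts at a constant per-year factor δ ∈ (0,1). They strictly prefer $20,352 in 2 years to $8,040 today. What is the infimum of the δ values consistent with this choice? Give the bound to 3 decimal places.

Comparing present values: 8040 < δ^2·20352.
Hence δ^2 > 8040/20352 = 0.39505, and x ↦ x^(1/2) is increasing on (0,∞).
δ > (8040/20352)^(1/2) ≈ 0.629.

δ > 0.629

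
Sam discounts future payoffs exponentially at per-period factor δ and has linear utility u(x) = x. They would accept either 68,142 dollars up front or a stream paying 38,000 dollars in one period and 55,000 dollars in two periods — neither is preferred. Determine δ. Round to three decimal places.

The stream is worth 38000δ + 55000δ² today, so 38000δ + 55000δ² = 68142.
Rearranged: 55000δ² + 38000δ − 68142 = 0.
The positive root is δ = [−38000 + √(38000² + 4·55000·68142)] / (2·55000) = (−38000 + 128200.000)/110000 ≈ 0.820.

δ ≈ 0.820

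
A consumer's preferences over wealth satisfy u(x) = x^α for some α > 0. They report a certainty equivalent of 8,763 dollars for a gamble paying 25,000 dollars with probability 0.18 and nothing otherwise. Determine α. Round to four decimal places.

Since u(0) = 0, the lottery's EU is 0.18·25000^α.
Indifference: 8763^α = 0.18·25000^α, so (8763/25000)^α = 0.18.
Taking logs: α·ln(8763/25000) = ln(0.18), so α = -1.7147984 / -1.0483375 ≈ 1.6357.

α ≈ 1.6357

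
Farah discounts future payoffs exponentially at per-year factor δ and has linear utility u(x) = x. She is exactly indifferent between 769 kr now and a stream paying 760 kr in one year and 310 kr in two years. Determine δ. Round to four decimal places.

Equating present values: 769 = 760δ + 310δ².
Rearranged: 310δ² + 760δ − 769 = 0.
By the quadratic formula (taking the positive root), δ = (−760 + √1531160.00) / 620 ≈ 0.7700.

δ ≈ 0.7700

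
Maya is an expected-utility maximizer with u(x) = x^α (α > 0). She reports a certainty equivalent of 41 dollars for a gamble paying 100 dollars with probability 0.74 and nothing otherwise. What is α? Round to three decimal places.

EU(lottery) = 0.74·100^α + 0.26·0 = 0.74·100^α.
Setting u(41) equal to that: 41^α = 0.74·100^α ⇒ (41/100)^α = 0.74.
α = ln(0.74) / ln(41/100) = -0.301105/-0.891598 ≈ 0.338.

α ≈ 0.338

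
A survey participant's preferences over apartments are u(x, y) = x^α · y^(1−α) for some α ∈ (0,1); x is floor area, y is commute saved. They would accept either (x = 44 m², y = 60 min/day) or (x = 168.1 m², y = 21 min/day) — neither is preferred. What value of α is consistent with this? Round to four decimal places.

α ≈ 0.4392

Indifference: 44^α · 60^(1−α) = 168.1^α · 21^(1−α).
Rearrange to (44/168.1)^α = (21/60)^(1−α) and take logs: α·-1.3403694 = (1−α)·-1.0498221.
So α/(1−α) = (-1.0498221)/(-1.3403694) = 0.7832334, and α = 0.7832334/1.7832334 ≈ 0.4392.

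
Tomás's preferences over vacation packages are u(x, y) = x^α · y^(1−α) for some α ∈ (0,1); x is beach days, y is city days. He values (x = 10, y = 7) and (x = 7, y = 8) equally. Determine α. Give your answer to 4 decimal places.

α ≈ 0.2724

Set the two utilities equal: 10^α·7^(1−α) = 7^α·8^(1−α).
Taking logs: α·ln 10 + (1−α)·ln 7 = α·ln 7 + (1−α)·ln 8, i.e. α·0.3566749 = (1−α)·0.1335314.
Thus α·(0.4902063) = 0.1335314, so α = 0.1335314/0.4902063 ≈ 0.2724.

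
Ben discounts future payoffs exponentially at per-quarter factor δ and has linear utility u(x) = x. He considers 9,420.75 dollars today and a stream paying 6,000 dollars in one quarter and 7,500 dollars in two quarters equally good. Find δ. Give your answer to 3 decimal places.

δ ≈ 0.790

The stream is worth 6000δ + 7500δ² today, so 6000δ + 7500δ² = 9420.75.
That is, 7500δ² + 6000δ − 9420.75 = 0, a quadratic in δ.
The positive root is δ = [−6000 + √(6000² + 4·7500·9420.75)] / (2·7500) = (−6000 + 17850.000)/15000 ≈ 0.790.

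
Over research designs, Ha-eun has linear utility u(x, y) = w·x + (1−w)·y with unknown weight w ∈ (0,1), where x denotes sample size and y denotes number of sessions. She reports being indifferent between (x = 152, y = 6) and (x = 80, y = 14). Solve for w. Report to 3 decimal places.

w = 0.100

Equating utilities: w·152 + (1−w)·6 = w·80 + (1−w)·14.
Rearranging, 72·w − 8·(1−w) = 0.
The marginal rate of substitution is 8/72, so w = 8/(72+8) = 0.100.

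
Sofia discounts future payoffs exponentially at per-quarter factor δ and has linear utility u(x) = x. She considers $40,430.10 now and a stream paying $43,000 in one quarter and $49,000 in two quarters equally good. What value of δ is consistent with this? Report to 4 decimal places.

δ ≈ 0.5700

Equating present values: 40430.10 = 43000δ + 49000δ².
Rearranged: 49000δ² + 43000δ − 40430.10 = 0.
δ = (−43000 + √(43000² + 4·49000·40430.10)) / (2·49000) = (−43000 + √9773299600.00) / 98000 ≈ 0.5700.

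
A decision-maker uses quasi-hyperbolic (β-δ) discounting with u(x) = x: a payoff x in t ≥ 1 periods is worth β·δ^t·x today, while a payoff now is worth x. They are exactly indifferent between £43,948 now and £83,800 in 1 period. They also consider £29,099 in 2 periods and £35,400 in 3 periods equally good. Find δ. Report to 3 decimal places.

From the later pair, β·δ^2·29099 = β·δ^3·35400; dividing through, δ = 29099/35400 = 0.82201.

δ ≈ 0.822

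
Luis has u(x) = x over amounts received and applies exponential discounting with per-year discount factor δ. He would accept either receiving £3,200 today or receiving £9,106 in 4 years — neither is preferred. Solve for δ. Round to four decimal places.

Indifference means u(3200) = δ^4 · u(9106), so δ^4 = u(3200)/u(9106).
With u(x) = x: δ^4 = 3200/9106 = 0.35142.
Hence δ = (0.35142)^(1/4) = 0.769938.

δ ≈ 0.7699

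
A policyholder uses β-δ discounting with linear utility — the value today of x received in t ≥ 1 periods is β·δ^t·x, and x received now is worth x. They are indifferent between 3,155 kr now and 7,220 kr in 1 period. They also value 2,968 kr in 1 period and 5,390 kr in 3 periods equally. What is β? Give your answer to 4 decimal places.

From the later pair, β·δ^1·2968 = β·δ^3·5390; dividing through, δ^2 = 2968/5390 = 0.55065, so δ = 0.74206.
Now use the now-vs-future pair: 3155 = β·δ·7220 gives β = 3155/(0.74206·7220) ≈ 0.5889.

β ≈ 0.5889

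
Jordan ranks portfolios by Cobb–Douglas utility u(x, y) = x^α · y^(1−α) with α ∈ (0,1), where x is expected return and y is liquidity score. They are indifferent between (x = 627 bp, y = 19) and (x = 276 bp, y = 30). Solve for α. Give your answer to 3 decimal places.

α ≈ 0.358

Indifference: 627^α · 19^(1−α) = 276^α · 30^(1−α).
(627/276)^α = (30/19)^(1−α); take logs: α·ln(627/276) = (1−α)·ln(30/19), i.e. α·0.820546 = (1−α)·0.456758.
Thus α·(1.277304) = 0.456758, so α = 0.456758/1.277304 ≈ 0.358.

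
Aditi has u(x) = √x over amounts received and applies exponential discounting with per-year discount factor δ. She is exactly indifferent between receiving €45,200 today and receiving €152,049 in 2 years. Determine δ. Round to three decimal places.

δ ≈ 0.738

The payoff in 2 years is discounted by δ^2, so u(45200) = δ^2·u(152049) and δ^2 = u(45200)/u(152049).
Since u(x) = √x, δ^2 = √(45200/152049) = 0.54523.
Hence δ = (0.54523)^(1/2) = 0.73839.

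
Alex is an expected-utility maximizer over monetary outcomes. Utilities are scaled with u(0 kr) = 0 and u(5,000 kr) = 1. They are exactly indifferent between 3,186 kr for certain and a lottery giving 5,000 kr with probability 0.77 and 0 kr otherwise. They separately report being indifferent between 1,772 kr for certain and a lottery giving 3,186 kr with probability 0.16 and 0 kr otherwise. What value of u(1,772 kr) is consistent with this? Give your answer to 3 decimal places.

0.123

From the first indifference, u(3,186 kr) = 0.77·u(5,000 kr) + 0.23·u(0 kr) = 0.77·1 + 0.23·0 = 0.77.
The second indifference gives u(1,772 kr) = 0.16·u(3,186 kr) + 0.84·u(0 kr) = 0.16·0.77 + 0.84·0.00 = 0.1232.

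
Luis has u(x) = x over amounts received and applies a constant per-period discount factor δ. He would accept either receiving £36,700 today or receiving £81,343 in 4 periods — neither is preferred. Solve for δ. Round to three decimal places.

δ ≈ 0.820

The payoff in 4 periods is discounted by δ^4, so u(36700) = δ^4·u(81343) and δ^4 = u(36700)/u(81343).
With u(x) = x: δ^4 = 36700/81343 = 0.45118.
So δ = 0.45118^(1/4) ≈ 0.820.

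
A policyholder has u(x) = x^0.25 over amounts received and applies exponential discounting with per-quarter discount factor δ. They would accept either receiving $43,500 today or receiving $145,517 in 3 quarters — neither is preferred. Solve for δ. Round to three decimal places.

δ ≈ 0.904

Indifference means u(43500) = δ^3 · u(145517), so δ^3 = u(43500)/u(145517).
Since u(x) = x^0.25, δ^3 = (43500/145517)^0.25 = 0.29893^0.25 = 0.73942.
So δ = 0.73942^(1/3) ≈ 0.904.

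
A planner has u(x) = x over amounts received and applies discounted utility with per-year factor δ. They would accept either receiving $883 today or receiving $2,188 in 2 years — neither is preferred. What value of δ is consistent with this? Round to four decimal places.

δ ≈ 0.6353

Equating discounted utilities: u(883) = δ^2·u(2188) ⇒ δ^2 = u(883)/u(2188).
With u(x) = x: δ^2 = 883/2188 = 0.40356.
So δ = 0.40356^(1/2) ≈ 0.6353.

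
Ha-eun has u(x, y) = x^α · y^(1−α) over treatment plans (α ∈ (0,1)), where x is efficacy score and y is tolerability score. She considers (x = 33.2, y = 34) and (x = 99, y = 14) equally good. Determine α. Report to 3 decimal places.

α ≈ 0.448

Indifference: 33.2^α · 34^(1−α) = 99^α · 14^(1−α).
(33.2/99)^α = (14/34)^(1−α); take logs: α·ln(33.2/99) = (1−α)·ln(14/34), i.e. α·-1.092570 = (1−α)·-0.887303.
So α/(1−α) = (-0.887303)/(-1.092570) = 0.812125, and α = 0.812125/1.812125 ≈ 0.448.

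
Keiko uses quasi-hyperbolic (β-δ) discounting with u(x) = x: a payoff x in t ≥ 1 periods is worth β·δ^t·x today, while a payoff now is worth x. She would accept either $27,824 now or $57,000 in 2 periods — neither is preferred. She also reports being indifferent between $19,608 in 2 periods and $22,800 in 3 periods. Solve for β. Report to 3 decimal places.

β ≈ 0.660

Both payoffs in the second observation are in the future, so β drops out: δ^2·19608 = δ^3·22800 ⇒ δ = 19608/22800 = 0.86000.
The first indifference: 27824 = β·δ^2·57000, so β = 27824/(δ^2·57000) = 27824/(0.73960·57000) ≈ 0.660.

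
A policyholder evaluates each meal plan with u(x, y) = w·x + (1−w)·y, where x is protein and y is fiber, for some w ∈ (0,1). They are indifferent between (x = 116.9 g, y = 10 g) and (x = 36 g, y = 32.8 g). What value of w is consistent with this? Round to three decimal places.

Indifference: w·116.9 + (1−w)·10 = w·36 + (1−w)·32.8.
w·(116.9−36) = (1−w)·(32.8−10), i.e. w·80.9 = (1−w)·22.8.
So w/(1−w) = 22.8/80.9 = 0.2818, giving w = 22.8/(80.9+22.8) = 0.220.

w = 0.220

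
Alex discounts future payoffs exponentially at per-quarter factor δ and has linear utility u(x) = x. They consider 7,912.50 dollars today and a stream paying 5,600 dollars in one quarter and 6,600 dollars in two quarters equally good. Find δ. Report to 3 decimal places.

Present value of the stream is 5600·δ + 6600·δ². Indifference gives 5600δ + 6600δ² = 7912.50.
So 6600δ² + 5600δ − 7912.50 = 0.
By the quadratic formula (taking the positive root), δ = (−5600 + √240250000.00) / 13200 ≈ 0.750.

δ ≈ 0.750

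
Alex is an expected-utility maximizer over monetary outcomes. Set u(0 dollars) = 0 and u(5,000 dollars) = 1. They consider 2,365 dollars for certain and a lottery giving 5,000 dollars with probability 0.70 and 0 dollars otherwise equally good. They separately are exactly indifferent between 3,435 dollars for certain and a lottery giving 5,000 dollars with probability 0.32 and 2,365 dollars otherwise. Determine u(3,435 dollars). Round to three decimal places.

The first gamble pins u(2,365 dollars): it must equal 0.70·1 + 0.30·0 = 0.70.
Then u(3,435 dollars) = 0.32·u(5,000 dollars) + 0.68·u(2,365 dollars) = 0.32·1.00 + 0.68·0.70 = 0.7960.

0.796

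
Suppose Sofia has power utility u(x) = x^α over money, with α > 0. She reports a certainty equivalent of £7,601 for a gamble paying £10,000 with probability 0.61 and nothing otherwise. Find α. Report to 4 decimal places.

α ≈ 1.8020

The lottery's expected utility is 0.61·u(10000) + 0.39·u(0) = 0.61·10000^α (since u(0) = 0 for α > 0).
Indifference: 7601^α = 0.61·10000^α, so (7601/10000)^α = 0.61.
Taking logs: α·ln(7601/10000) = ln(0.61), so α = -0.4942963 / -0.2743053 ≈ 1.8020.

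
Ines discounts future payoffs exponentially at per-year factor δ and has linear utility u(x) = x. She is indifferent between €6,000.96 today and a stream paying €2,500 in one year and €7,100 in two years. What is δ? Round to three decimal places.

The stream is worth 2500δ + 7100δ² today, so 2500δ + 7100δ² = 6000.96.
Rearranged: 7100δ² + 2500δ − 6000.96 = 0.
δ = (−2500 + √(2500² + 4·7100·6000.96)) / (2·7100) = (−2500 + √176677264.00) / 14200 ≈ 0.760.

δ ≈ 0.760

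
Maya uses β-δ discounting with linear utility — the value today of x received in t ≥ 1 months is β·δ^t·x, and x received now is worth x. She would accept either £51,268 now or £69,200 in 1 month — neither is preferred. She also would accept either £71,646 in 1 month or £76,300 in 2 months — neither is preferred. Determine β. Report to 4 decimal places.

The second indifference involves only future payoffs, so β cancels: β·δ^1·71646 = β·δ^2·76300, giving δ = 71646/76300 = 0.93900.
Substituting δ into 51268 = β·δ·69200: β = 51268/(64979.072) ≈ 0.7890.

β ≈ 0.7890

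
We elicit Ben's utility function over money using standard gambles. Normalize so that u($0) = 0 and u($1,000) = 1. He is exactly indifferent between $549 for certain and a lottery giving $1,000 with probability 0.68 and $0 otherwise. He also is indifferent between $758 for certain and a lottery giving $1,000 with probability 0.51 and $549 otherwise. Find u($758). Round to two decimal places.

0.84

First, u($549) = 0.68·u($1,000) + 0.32·u($0) = 0.68.
Chaining: u($758) = 0.51·1.00 + 0.49·0.68 = 0.8432.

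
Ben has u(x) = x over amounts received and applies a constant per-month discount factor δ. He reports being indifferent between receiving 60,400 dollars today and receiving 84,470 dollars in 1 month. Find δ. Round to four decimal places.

Indifference means u(60400) = δ · u(84470), so δ = u(60400)/u(84470).
With u(x) = x: δ = 60400/84470 = 0.71505.

δ ≈ 0.7150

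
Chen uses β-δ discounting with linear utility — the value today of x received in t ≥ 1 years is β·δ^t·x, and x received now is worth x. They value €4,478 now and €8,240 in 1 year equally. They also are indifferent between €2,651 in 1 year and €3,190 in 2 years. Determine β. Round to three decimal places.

β ≈ 0.654

Both payoffs in the second observation are in the future, so β drops out: δ^1·2651 = δ^2·3190 ⇒ δ = 2651/3190 = 0.83103.
Substituting δ into 4478 = β·δ·8240: β = 4478/(6847.724) ≈ 0.654.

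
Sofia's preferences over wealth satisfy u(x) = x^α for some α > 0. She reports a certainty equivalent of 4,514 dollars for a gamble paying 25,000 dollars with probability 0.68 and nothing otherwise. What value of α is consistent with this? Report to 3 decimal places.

α ≈ 0.225

EU(lottery) = 0.68·25000^α + 0.32·0 = 0.68·25000^α.
Indifference: 4514^α = 0.68·25000^α, so (4514/25000)^α = 0.68.
α = ln(0.68) / ln(4514/25000) = -0.385662/-1.711692 ≈ 0.225.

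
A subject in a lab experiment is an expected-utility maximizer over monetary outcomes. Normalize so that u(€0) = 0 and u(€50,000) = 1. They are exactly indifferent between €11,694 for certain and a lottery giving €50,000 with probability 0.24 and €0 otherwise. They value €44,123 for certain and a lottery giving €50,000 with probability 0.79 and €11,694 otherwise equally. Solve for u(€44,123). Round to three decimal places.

The first gamble pins u(€11,694): it must equal 0.24·1 + 0.76·0 = 0.24.
Chaining: u(€44,123) = 0.79·1.00 + 0.21·0.24 = 0.8404.

0.840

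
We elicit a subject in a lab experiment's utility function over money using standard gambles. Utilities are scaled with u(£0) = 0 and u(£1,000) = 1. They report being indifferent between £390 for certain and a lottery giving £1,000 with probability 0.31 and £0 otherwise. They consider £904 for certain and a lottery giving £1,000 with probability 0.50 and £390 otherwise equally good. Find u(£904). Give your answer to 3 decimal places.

0.655

First, u(£390) = 0.31·u(£1,000) + 0.69·u(£0) = 0.31.
The second indifference gives u(£904) = 0.50·u(£1,000) + 0.50·u(£390) = 0.50·1.00 + 0.50·0.31 = 0.6550.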